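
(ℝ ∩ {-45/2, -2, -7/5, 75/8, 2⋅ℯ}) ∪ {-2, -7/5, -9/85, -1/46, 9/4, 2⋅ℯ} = {-45/2, -2, -7/5, -9/85, -1/46, 9/4, 75/8, 2⋅ℯ}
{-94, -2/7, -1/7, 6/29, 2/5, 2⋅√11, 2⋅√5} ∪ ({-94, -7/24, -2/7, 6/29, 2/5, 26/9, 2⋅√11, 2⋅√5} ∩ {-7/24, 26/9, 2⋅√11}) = {-94, -7/24, -2/7, -1/7, 6/29, 2/5, 26/9, 2⋅√11, 2⋅√5}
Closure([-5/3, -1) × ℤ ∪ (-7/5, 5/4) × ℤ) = [-5/3, 5/4] × ℤ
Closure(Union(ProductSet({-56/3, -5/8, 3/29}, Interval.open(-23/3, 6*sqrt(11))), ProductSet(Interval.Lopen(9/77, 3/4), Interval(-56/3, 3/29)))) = Union(ProductSet({-56/3, -5/8, 3/29}, Interval(-23/3, 6*sqrt(11))), ProductSet(Interval(9/77, 3/4), Interval(-56/3, 3/29)))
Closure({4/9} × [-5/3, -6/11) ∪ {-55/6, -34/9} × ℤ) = ({-55/6, -34/9} × ℤ) ∪ ({4/9} × [-5/3, -6/11])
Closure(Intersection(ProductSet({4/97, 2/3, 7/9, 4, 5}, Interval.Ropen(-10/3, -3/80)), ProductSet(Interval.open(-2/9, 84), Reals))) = ProductSet({4/97, 2/3, 7/9, 4, 5}, Interval(-10/3, -3/80))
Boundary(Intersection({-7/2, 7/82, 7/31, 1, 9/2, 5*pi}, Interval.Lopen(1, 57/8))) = {9/2}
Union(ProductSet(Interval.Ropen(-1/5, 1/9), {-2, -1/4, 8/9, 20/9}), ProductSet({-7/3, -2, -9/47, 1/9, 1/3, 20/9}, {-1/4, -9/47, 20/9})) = Union(ProductSet({-7/3, -2, -9/47, 1/9, 1/3, 20/9}, {-1/4, -9/47, 20/9}), ProductSet(Interval.Ropen(-1/5, 1/9), {-2, -1/4, 8/9, 20/9}))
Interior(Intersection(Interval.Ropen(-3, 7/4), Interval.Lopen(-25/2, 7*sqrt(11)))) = Interval.open(-3, 7/4)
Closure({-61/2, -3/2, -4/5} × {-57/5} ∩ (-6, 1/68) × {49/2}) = ∅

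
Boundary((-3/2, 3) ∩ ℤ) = {-1, 0, 1, 2}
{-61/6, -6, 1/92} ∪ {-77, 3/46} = {-77, -61/6, -6, 1/92, 3/46}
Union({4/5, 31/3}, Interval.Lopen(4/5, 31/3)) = Interval(4/5, 31/3)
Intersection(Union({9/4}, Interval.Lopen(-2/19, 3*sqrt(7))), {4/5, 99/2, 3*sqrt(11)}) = {4/5}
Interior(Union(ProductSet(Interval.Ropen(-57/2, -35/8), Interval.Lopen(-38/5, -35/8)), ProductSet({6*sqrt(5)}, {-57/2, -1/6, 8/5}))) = ProductSet(Interval.open(-57/2, -35/8), Interval.open(-38/5, -35/8))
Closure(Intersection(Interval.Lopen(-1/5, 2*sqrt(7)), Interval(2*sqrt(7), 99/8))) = {2*sqrt(7)}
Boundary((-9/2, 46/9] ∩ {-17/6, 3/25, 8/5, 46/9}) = {-17/6, 3/25, 8/5, 46/9}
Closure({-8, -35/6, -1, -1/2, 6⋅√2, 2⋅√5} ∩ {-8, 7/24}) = {-8}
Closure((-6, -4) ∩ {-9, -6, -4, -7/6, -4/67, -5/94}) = ∅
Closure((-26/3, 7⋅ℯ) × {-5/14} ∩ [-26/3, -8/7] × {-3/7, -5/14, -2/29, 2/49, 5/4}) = [-26/3, -8/7] × {-5/14}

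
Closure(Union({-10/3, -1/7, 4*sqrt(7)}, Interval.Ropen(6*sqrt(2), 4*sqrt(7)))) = Union({-10/3, -1/7}, Interval(6*sqrt(2), 4*sqrt(7)))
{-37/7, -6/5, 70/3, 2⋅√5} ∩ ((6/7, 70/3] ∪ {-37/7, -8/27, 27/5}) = {-37/7, 70/3, 2⋅√5}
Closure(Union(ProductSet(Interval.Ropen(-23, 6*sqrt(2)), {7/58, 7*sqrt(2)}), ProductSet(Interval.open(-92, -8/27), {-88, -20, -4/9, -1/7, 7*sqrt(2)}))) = Union(ProductSet(Interval(-92, -8/27), {-88, -20, -4/9, -1/7, 7*sqrt(2)}), ProductSet(Interval(-23, 6*sqrt(2)), {7/58, 7*sqrt(2)}))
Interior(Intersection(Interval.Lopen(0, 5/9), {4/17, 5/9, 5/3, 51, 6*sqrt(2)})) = EmptySet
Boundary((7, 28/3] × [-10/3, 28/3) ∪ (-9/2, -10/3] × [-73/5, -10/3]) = ({-9/2, -10/3} × [-73/5, -10/3]) ∪ ({7, 28/3} × [-10/3, 28/3]) ∪ ([-9/2, -10/3] × {-73/5, -10/3}) ∪ ([7, 28/3] × {-10/3, 28/3})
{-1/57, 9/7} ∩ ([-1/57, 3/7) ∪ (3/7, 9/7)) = {-1/57}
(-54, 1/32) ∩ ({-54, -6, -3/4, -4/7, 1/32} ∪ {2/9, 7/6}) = {-6, -3/4, -4/7}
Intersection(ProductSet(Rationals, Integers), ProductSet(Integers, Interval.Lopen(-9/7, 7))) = ProductSet(Integers, Range(-1, 8, 1))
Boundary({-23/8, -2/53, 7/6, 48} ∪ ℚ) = ℝ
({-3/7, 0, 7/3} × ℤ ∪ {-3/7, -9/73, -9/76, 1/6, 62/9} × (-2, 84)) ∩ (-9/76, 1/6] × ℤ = ({0} × ℤ) ∪ ({1/6} × {-1, 0, …, 83})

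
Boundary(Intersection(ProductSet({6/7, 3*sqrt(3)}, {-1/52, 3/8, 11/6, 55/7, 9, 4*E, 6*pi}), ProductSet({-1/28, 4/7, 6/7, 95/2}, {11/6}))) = ProductSet({6/7}, {11/6})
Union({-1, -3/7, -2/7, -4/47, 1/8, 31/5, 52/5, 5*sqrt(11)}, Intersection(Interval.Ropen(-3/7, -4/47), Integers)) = {-1, -3/7, -2/7, -4/47, 1/8, 31/5, 52/5, 5*sqrt(11)}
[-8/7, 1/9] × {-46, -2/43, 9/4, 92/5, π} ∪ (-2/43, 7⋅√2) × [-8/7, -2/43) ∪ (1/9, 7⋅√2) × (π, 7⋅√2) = ([-8/7, 1/9] × {-46, -2/43, 9/4, 92/5, π}) ∪ ((-2/43, 7⋅√2) × [-8/7, -2/43)) ∪ ((1/9, 7⋅√2) × (π, 7⋅√2))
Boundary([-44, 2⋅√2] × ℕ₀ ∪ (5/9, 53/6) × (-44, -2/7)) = ([-44, 5/9] × ℕ₀) ∪ ({5/9, 53/6} × [-44, -2/7]) ∪ ([5/9, 53/6] × {-44, -2/7}) ∪ ([-44, 2⋅√2] × (ℕ₀ \ (-44, -2/7)))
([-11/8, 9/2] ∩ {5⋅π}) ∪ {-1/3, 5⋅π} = {-1/3, 5⋅π}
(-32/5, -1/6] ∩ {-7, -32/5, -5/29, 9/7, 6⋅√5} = {-5/29}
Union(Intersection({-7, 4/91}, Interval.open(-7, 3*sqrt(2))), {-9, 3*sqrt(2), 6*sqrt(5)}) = {-9, 4/91, 3*sqrt(2), 6*sqrt(5)}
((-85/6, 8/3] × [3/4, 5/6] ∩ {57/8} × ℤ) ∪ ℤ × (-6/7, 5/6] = ℤ × (-6/7, 5/6]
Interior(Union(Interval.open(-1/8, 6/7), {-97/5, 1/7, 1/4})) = Interval.open(-1/8, 6/7)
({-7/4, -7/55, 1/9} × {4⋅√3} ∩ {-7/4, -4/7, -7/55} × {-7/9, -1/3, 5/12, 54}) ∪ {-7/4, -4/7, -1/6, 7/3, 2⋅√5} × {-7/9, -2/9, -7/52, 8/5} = {-7/4, -4/7, -1/6, 7/3, 2⋅√5} × {-7/9, -2/9, -7/52, 8/5}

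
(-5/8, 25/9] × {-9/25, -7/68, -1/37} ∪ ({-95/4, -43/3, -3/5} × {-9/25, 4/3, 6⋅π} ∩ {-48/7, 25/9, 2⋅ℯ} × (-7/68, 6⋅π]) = (-5/8, 25/9] × {-9/25, -7/68, -1/37}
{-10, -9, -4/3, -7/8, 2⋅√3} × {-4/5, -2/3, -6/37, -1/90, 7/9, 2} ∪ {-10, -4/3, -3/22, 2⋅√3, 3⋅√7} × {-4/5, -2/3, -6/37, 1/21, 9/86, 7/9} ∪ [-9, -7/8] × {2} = ([-9, -7/8] × {2}) ∪ ({-10, -9, -4/3, -7/8, 2⋅√3} × {-4/5, -2/3, -6/37, -1/90, 7/9, 2}) ∪ ({-10, -4/3, -3/22, 2⋅√3, 3⋅√7} × {-4/5, -2/3, -6/37, 1/21, 9/86, 7/9})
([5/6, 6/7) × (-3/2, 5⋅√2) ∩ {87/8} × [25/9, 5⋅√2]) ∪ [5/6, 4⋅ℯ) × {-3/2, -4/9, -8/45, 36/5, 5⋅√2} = [5/6, 4⋅ℯ) × {-3/2, -4/9, -8/45, 36/5, 5⋅√2}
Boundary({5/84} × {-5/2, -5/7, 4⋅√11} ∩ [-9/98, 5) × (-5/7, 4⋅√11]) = {5/84} × {4⋅√11}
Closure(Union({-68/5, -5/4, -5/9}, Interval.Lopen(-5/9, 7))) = Union({-68/5, -5/4}, Interval(-5/9, 7))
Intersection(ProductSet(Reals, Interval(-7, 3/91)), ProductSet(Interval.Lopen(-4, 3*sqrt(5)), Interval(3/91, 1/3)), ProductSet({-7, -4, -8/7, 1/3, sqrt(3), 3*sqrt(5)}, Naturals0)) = EmptySet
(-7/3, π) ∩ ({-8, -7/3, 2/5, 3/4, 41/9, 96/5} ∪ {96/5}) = {2/5, 3/4}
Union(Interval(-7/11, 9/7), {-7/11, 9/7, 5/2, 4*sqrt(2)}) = Union({5/2, 4*sqrt(2)}, Interval(-7/11, 9/7))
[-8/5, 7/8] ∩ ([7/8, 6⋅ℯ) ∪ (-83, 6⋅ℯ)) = [-8/5, 7/8]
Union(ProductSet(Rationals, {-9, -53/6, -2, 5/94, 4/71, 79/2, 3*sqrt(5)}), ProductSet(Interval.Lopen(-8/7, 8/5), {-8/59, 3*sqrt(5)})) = Union(ProductSet(Interval.Lopen(-8/7, 8/5), {-8/59, 3*sqrt(5)}), ProductSet(Rationals, {-9, -53/6, -2, 5/94, 4/71, 79/2, 3*sqrt(5)}))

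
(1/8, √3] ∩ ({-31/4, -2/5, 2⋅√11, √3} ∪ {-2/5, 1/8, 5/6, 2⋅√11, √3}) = {5/6, √3}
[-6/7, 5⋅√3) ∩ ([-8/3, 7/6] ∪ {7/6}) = [-6/7, 7/6]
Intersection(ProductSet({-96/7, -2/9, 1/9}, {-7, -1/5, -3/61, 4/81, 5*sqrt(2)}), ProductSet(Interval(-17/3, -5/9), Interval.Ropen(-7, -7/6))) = EmptySet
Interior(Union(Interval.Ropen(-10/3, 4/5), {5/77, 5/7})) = Interval.open(-10/3, 4/5)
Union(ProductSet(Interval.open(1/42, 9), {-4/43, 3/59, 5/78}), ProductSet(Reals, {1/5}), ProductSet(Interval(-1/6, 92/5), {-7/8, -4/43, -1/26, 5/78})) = Union(ProductSet(Interval(-1/6, 92/5), {-7/8, -4/43, -1/26, 5/78}), ProductSet(Interval.open(1/42, 9), {-4/43, 3/59, 5/78}), ProductSet(Reals, {1/5}))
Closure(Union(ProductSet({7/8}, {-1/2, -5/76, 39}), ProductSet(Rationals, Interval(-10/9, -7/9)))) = Union(ProductSet({7/8}, {-1/2, -5/76, 39}), ProductSet(Reals, Interval(-10/9, -7/9)))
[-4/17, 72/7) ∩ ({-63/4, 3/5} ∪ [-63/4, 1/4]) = [-4/17, 1/4] ∪ {3/5}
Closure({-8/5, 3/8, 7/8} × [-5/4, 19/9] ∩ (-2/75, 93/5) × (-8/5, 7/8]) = {3/8, 7/8} × [-5/4, 7/8]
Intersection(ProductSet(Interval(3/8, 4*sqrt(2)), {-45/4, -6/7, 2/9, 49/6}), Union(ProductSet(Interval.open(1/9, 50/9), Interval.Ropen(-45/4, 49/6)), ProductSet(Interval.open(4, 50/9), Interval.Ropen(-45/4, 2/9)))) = ProductSet(Interval.Ropen(3/8, 50/9), {-45/4, -6/7, 2/9})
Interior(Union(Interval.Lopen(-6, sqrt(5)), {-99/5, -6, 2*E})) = Interval.open(-6, sqrt(5))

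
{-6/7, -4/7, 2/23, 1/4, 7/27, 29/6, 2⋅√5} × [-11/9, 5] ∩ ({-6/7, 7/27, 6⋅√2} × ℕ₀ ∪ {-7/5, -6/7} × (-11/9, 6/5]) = ({-6/7} × (-11/9, 6/5]) ∪ ({-6/7, 7/27} × {0, 1, …, 5})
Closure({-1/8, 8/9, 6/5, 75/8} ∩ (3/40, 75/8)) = {8/9, 6/5}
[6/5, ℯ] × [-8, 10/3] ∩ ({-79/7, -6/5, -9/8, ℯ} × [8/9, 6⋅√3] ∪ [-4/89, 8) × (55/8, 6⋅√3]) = {ℯ} × [8/9, 10/3]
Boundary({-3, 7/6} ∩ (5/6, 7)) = {7/6}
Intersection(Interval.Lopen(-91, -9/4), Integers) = Range(-90, -2, 1)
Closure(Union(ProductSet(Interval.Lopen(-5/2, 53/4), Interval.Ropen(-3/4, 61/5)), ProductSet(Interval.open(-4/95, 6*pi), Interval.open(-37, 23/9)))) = Union(ProductSet({-5/2}, Interval(-3/4, 61/5)), ProductSet({6*pi}, Interval(-37, 23/9)), ProductSet({-5/2, 53/4}, Interval(23/9, 61/5)), ProductSet({-4/95, 6*pi}, Interval(-37, -3/4)), ProductSet(Interval(-5/2, -4/95), {-3/4, 61/5}), ProductSet(Interval(-5/2, 53/4), {61/5}), ProductSet(Interval.Lopen(-5/2, 53/4), Interval.Ropen(-3/4, 61/5)), ProductSet(Interval(-4/95, 6*pi), {-37}), ProductSet(Interval.open(-4/95, 6*pi), Interval.open(-37, 23/9)), ProductSet(Interval(53/4, 6*pi), {-37, 23/9}))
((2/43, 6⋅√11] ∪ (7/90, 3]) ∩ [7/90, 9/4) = [7/90, 9/4)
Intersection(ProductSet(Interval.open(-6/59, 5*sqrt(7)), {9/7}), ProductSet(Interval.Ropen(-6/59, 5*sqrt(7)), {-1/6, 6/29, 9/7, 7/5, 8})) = ProductSet(Interval.open(-6/59, 5*sqrt(7)), {9/7})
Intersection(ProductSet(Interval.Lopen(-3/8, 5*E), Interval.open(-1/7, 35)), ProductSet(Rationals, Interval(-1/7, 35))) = ProductSet(Intersection(Interval.Lopen(-3/8, 5*E), Rationals), Interval.open(-1/7, 35))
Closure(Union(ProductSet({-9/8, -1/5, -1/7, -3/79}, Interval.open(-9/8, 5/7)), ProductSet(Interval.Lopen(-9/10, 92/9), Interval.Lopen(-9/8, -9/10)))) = Union(ProductSet({-9/10, 92/9}, Interval(-9/8, -9/10)), ProductSet({-9/8, -1/5, -1/7, -3/79}, Interval(-9/8, 5/7)), ProductSet(Interval(-9/10, 92/9), {-9/8, -9/10}), ProductSet(Interval.Lopen(-9/10, 92/9), Interval.Lopen(-9/8, -9/10)))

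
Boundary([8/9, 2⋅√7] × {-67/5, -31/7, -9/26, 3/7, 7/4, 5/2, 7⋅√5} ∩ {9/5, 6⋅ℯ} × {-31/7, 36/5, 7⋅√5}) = {9/5} × {-31/7, 7⋅√5}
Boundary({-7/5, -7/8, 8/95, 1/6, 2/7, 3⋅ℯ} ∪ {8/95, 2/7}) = {-7/5, -7/8, 8/95, 1/6, 2/7, 3⋅ℯ}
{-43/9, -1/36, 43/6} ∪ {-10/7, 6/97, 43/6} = {-43/9, -10/7, -1/36, 6/97, 43/6}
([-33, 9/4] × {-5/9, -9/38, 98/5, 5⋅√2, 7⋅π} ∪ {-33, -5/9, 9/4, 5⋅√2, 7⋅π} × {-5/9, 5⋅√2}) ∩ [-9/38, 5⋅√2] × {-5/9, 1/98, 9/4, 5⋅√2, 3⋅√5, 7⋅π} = ({9/4, 5⋅√2} × {-5/9, 5⋅√2}) ∪ ([-9/38, 9/4] × {-5/9, 5⋅√2, 7⋅π})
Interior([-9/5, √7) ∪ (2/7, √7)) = (-9/5, √7)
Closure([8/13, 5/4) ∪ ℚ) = ℚ ∪ (-∞, ∞)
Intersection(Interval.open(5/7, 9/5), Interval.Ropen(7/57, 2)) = Interval.open(5/7, 9/5)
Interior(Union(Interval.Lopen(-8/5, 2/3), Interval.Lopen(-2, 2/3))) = Interval.open(-2, 2/3)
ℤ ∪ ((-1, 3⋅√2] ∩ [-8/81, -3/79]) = ℤ ∪ [-8/81, -3/79]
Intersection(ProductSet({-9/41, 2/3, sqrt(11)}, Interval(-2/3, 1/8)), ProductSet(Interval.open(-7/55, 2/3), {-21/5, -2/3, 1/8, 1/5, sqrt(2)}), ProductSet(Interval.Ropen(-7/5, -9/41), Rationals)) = EmptySet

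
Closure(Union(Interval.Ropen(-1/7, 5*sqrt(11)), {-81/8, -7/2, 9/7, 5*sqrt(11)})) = Union({-81/8, -7/2}, Interval(-1/7, 5*sqrt(11)))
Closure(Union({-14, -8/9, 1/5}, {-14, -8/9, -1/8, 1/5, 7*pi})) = {-14, -8/9, -1/8, 1/5, 7*pi}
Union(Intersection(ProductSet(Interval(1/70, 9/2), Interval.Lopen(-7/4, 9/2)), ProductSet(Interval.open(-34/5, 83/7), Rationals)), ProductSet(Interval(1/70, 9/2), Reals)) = ProductSet(Interval(1/70, 9/2), Union(Intersection(Interval.Lopen(-7/4, 9/2), Rationals), Reals))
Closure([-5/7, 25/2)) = [-5/7, 25/2]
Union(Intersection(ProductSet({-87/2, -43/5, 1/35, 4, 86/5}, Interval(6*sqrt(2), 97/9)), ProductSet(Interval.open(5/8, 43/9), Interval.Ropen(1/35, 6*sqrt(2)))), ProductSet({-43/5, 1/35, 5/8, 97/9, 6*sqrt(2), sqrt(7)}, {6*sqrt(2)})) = ProductSet({-43/5, 1/35, 5/8, 97/9, 6*sqrt(2), sqrt(7)}, {6*sqrt(2)})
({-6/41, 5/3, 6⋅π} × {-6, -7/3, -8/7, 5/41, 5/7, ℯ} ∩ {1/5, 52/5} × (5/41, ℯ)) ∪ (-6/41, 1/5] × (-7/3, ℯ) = (-6/41, 1/5] × (-7/3, ℯ)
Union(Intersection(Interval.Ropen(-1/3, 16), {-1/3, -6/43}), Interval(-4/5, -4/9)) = Union({-1/3, -6/43}, Interval(-4/5, -4/9))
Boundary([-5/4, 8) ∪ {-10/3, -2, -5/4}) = {-10/3, -2, -5/4, 8}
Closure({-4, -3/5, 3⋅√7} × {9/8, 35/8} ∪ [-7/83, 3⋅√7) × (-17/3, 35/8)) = ({-4, -3/5, 3⋅√7} × {9/8, 35/8}) ∪ ({-7/83, 3⋅√7} × [-17/3, 35/8]) ∪ ([-7/83, 3⋅√7] × {-17/3, 35/8}) ∪ ([-7/83, 3⋅√7) × (-17/3, 35/8))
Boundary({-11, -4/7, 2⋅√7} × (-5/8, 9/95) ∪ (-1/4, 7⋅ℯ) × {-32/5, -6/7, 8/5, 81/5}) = ([-1/4, 7⋅ℯ] × {-32/5, -6/7, 8/5, 81/5}) ∪ ({-11, -4/7, 2⋅√7} × [-5/8, 9/95])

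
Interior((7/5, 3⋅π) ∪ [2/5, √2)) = (2/5, 3⋅π)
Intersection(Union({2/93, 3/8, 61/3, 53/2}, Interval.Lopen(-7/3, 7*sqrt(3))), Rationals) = Union({61/3, 53/2}, Intersection(Interval.Lopen(-7/3, 7*sqrt(3)), Rationals))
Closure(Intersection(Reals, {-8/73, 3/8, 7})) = {-8/73, 3/8, 7}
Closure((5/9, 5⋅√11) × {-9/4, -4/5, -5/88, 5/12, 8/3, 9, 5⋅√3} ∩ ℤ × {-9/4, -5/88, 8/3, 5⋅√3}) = {1, 2, …, 16} × {-9/4, -5/88, 8/3, 5⋅√3}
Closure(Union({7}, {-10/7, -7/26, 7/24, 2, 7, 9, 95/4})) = {-10/7, -7/26, 7/24, 2, 7, 9, 95/4}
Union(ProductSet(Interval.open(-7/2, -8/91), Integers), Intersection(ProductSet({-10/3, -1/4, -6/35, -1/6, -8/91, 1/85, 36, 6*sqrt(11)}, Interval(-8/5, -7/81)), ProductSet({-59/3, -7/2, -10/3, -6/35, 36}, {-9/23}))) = Union(ProductSet({-10/3, -6/35, 36}, {-9/23}), ProductSet(Interval.open(-7/2, -8/91), Integers))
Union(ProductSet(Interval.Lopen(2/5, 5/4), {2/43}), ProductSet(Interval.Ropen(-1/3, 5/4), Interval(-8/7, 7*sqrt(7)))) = Union(ProductSet(Interval.Ropen(-1/3, 5/4), Interval(-8/7, 7*sqrt(7))), ProductSet(Interval.Lopen(2/5, 5/4), {2/43}))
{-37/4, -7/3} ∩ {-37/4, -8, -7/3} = {-37/4, -7/3}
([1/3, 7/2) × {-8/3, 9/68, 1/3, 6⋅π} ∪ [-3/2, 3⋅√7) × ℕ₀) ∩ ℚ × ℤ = (ℚ ∩ [-3/2, 3⋅√7)) × ℕ₀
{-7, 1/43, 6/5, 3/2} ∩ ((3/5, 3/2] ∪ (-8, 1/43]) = {-7, 1/43, 6/5, 3/2}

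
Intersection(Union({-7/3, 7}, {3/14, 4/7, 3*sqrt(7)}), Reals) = {-7/3, 3/14, 4/7, 7, 3*sqrt(7)}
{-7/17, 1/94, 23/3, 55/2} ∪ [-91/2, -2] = [-91/2, -2] ∪ {-7/17, 1/94, 23/3, 55/2}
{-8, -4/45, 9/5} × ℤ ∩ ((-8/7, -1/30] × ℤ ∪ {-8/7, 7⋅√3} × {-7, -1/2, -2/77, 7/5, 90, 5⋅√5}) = {-4/45} × ℤ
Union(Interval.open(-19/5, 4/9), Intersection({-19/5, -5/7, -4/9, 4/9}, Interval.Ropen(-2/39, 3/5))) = Interval.Lopen(-19/5, 4/9)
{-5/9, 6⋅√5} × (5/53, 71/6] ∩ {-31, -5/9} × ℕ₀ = {-5/9} × {1, 2, …, 11}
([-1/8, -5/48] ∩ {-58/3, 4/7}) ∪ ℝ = ℝ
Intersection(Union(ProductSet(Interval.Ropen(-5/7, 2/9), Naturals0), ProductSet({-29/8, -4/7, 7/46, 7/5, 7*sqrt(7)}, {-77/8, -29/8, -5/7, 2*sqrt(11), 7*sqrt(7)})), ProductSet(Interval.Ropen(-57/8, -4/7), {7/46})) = EmptySet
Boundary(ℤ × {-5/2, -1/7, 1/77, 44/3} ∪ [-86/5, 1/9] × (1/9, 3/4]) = (ℤ × {-5/2, -1/7, 1/77, 44/3}) ∪ ({-86/5, 1/9} × [1/9, 3/4]) ∪ ([-86/5, 1/9] × {1/9, 3/4})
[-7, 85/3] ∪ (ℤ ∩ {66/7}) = [-7, 85/3]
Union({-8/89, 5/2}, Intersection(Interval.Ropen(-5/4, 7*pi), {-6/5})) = {-6/5, -8/89, 5/2}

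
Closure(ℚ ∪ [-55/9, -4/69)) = ℚ ∪ (-∞, ∞)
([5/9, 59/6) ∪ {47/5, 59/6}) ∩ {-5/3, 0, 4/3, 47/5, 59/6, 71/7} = {4/3, 47/5, 59/6}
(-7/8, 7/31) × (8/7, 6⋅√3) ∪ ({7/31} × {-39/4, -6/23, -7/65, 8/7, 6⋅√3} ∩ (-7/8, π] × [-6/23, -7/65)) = ({7/31} × {-6/23}) ∪ ((-7/8, 7/31) × (8/7, 6⋅√3))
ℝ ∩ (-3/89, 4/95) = (-3/89, 4/95)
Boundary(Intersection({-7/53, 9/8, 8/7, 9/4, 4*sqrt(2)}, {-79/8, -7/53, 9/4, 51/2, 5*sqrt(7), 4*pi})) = {-7/53, 9/4}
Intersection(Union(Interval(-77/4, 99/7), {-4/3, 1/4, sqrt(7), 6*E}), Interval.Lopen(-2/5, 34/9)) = Interval.Lopen(-2/5, 34/9)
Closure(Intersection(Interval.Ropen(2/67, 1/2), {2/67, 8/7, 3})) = {2/67}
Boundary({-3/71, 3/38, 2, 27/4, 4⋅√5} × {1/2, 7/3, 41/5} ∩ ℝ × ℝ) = {-3/71, 3/38, 2, 27/4, 4⋅√5} × {1/2, 7/3, 41/5}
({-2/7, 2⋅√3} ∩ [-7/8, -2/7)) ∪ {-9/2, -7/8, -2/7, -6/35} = {-9/2, -7/8, -2/7, -6/35}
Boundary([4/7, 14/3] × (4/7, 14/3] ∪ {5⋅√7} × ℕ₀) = ({5⋅√7} × ℕ₀) ∪ ({4/7, 14/3} × [4/7, 14/3]) ∪ ([4/7, 14/3] × {4/7, 14/3})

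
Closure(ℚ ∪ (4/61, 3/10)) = ℚ ∪ (-∞, ∞)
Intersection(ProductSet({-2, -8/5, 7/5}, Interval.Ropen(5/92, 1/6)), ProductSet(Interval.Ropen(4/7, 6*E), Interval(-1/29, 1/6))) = ProductSet({7/5}, Interval.Ropen(5/92, 1/6))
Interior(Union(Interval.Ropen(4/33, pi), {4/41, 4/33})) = Interval.open(4/33, pi)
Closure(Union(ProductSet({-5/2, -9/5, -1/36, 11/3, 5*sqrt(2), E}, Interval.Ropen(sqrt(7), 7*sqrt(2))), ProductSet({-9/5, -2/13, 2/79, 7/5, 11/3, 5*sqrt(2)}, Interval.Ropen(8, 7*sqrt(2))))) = Union(ProductSet({-5/2, -9/5, -1/36, 11/3, 5*sqrt(2), E}, Interval(sqrt(7), 7*sqrt(2))), ProductSet({-9/5, -2/13, 2/79, 7/5, 11/3, 5*sqrt(2)}, Interval(8, 7*sqrt(2))))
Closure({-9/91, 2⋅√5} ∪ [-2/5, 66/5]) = [-2/5, 66/5]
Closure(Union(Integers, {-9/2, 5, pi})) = Union({-9/2, pi}, Integers)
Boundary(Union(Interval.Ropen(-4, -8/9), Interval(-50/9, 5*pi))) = {-50/9, 5*pi}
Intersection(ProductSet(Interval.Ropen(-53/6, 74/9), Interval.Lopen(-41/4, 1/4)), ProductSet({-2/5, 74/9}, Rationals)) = ProductSet({-2/5}, Intersection(Interval.Lopen(-41/4, 1/4), Rationals))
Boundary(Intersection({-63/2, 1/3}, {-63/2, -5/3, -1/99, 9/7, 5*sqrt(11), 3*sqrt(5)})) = {-63/2}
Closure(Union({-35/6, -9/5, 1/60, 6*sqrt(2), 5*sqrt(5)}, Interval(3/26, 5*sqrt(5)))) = Union({-35/6, -9/5, 1/60}, Interval(3/26, 5*sqrt(5)))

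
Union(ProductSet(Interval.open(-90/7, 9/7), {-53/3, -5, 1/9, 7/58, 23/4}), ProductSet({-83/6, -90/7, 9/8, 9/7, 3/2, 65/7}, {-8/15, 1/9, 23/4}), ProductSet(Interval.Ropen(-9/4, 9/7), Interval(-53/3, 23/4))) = Union(ProductSet({-83/6, -90/7, 9/8, 9/7, 3/2, 65/7}, {-8/15, 1/9, 23/4}), ProductSet(Interval.open(-90/7, 9/7), {-53/3, -5, 1/9, 7/58, 23/4}), ProductSet(Interval.Ropen(-9/4, 9/7), Interval(-53/3, 23/4)))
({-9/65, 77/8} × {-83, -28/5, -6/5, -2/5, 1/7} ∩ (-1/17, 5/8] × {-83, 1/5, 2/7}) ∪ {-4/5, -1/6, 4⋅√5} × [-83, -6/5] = {-4/5, -1/6, 4⋅√5} × [-83, -6/5]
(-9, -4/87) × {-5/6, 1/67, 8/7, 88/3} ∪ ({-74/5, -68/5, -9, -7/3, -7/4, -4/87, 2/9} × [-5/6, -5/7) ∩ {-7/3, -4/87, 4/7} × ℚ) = ({-7/3, -4/87} × (ℚ ∩ [-5/6, -5/7))) ∪ ((-9, -4/87) × {-5/6, 1/67, 8/7, 88/3})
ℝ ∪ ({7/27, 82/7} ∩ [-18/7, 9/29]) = ℝ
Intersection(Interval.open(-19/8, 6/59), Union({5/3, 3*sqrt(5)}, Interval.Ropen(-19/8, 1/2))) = Interval.open(-19/8, 6/59)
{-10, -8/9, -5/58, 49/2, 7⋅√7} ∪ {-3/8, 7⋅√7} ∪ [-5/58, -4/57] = {-10, -8/9, -3/8, 49/2, 7⋅√7} ∪ [-5/58, -4/57]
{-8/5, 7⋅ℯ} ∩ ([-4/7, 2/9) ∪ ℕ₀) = ∅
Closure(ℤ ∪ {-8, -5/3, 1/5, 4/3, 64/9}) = ℤ ∪ {-5/3, 1/5, 4/3, 64/9}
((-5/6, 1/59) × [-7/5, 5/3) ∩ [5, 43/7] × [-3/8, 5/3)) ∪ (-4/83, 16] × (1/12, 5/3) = (-4/83, 16] × (1/12, 5/3)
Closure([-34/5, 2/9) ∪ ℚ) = ℚ ∪ (-∞, ∞)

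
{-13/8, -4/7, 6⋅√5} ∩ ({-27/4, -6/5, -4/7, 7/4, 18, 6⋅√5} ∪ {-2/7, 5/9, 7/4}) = {-4/7, 6⋅√5}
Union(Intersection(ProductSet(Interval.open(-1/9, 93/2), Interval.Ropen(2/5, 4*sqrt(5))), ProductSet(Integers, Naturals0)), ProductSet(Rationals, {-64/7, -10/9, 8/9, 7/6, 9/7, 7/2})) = Union(ProductSet(Range(0, 47, 1), Range(1, 9, 1)), ProductSet(Rationals, {-64/7, -10/9, 8/9, 7/6, 9/7, 7/2}))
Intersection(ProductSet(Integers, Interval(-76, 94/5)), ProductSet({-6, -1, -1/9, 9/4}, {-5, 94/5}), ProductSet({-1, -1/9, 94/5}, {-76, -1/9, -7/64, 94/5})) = ProductSet({-1}, {94/5})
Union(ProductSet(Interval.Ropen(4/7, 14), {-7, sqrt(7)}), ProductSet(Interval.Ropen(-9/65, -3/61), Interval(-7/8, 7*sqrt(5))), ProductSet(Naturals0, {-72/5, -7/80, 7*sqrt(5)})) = Union(ProductSet(Interval.Ropen(-9/65, -3/61), Interval(-7/8, 7*sqrt(5))), ProductSet(Interval.Ropen(4/7, 14), {-7, sqrt(7)}), ProductSet(Naturals0, {-72/5, -7/80, 7*sqrt(5)}))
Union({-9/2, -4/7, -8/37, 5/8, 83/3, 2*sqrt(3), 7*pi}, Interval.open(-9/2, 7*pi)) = Union({83/3}, Interval(-9/2, 7*pi))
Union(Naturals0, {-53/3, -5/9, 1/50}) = Union({-53/3, -5/9, 1/50}, Naturals0)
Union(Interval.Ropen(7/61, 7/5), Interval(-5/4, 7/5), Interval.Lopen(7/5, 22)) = Interval(-5/4, 22)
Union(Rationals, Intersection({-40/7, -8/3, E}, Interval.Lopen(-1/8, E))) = Union({E}, Rationals)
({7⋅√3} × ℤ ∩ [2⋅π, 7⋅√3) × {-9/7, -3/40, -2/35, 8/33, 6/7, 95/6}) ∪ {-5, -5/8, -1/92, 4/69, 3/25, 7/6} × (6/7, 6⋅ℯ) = {-5, -5/8, -1/92, 4/69, 3/25, 7/6} × (6/7, 6⋅ℯ)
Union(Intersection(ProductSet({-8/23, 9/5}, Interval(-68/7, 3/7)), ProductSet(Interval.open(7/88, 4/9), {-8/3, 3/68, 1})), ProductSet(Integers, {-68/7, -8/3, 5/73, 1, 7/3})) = ProductSet(Integers, {-68/7, -8/3, 5/73, 1, 7/3})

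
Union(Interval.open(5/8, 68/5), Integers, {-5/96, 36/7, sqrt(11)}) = Union({-5/96}, Integers, Interval.open(5/8, 68/5))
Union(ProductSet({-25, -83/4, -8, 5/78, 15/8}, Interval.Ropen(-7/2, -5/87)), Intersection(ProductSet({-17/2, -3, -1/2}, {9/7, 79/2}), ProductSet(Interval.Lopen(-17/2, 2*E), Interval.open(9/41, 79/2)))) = Union(ProductSet({-3, -1/2}, {9/7}), ProductSet({-25, -83/4, -8, 5/78, 15/8}, Interval.Ropen(-7/2, -5/87)))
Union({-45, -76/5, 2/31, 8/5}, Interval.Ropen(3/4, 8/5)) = Union({-45, -76/5, 2/31}, Interval(3/4, 8/5))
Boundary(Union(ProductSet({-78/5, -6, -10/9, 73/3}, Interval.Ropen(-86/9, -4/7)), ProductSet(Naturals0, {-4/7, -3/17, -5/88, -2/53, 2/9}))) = Union(ProductSet({-78/5, -6, -10/9, 73/3}, Interval(-86/9, -4/7)), ProductSet(Naturals0, {-4/7, -3/17, -5/88, -2/53, 2/9}))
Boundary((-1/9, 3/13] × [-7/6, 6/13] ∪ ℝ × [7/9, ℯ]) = (ℝ × {7/9, ℯ}) ∪ ({-1/9, 3/13} × [-7/6, 6/13]) ∪ ([-1/9, 3/13] × {-7/6, 6/13})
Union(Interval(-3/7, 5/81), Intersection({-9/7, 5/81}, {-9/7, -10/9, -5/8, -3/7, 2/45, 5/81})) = Union({-9/7}, Interval(-3/7, 5/81))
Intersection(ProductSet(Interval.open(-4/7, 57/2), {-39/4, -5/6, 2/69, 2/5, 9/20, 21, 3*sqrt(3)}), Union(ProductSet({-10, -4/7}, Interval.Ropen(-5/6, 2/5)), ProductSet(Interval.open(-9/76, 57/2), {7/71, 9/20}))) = ProductSet(Interval.open(-9/76, 57/2), {9/20})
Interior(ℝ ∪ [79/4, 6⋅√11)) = (-∞, ∞)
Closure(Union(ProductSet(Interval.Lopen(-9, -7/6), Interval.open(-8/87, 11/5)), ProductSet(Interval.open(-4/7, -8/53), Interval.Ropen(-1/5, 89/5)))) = Union(ProductSet({-9, -7/6}, Interval(-8/87, 11/5)), ProductSet({-4/7, -8/53}, Interval(-1/5, 89/5)), ProductSet(Interval(-9, -7/6), {-8/87, 11/5}), ProductSet(Interval.Lopen(-9, -7/6), Interval.open(-8/87, 11/5)), ProductSet(Interval(-4/7, -8/53), {-1/5, 89/5}), ProductSet(Interval.open(-4/7, -8/53), Interval.Ropen(-1/5, 89/5)))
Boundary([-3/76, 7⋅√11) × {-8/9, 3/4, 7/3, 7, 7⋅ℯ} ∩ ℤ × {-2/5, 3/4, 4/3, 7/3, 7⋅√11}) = {0, 1, …, 23} × {3/4, 7/3}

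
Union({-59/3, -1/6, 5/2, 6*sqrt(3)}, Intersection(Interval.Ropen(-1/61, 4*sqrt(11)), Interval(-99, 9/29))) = Union({-59/3, -1/6, 5/2, 6*sqrt(3)}, Interval(-1/61, 9/29))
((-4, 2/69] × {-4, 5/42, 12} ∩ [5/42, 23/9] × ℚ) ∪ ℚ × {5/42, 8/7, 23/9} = ℚ × {5/42, 8/7, 23/9}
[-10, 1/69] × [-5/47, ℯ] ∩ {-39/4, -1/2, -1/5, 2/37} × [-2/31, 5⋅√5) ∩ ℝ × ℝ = {-39/4, -1/2, -1/5} × [-2/31, ℯ]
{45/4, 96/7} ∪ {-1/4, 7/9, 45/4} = {-1/4, 7/9, 45/4, 96/7}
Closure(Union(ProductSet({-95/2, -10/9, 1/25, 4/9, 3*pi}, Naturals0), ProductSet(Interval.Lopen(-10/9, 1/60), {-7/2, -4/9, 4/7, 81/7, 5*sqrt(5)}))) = Union(ProductSet({-95/2, -10/9, 1/25, 4/9, 3*pi}, Naturals0), ProductSet(Interval(-10/9, 1/60), {-7/2, -4/9, 4/7, 81/7, 5*sqrt(5)}))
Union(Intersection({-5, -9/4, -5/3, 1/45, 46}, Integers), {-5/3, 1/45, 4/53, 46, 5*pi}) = {-5, -5/3, 1/45, 4/53, 46, 5*pi}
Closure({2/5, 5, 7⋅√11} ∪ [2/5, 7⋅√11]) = [2/5, 7⋅√11]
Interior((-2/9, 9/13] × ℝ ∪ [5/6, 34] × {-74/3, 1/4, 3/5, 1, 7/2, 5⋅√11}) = (-2/9, 9/13) × ℝ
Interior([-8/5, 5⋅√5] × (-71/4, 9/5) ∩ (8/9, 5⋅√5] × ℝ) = (8/9, 5⋅√5) × (-71/4, 9/5)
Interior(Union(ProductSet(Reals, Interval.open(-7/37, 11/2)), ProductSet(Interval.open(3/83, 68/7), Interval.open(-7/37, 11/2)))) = ProductSet(Interval(-oo, oo), Interval.open(-7/37, 11/2))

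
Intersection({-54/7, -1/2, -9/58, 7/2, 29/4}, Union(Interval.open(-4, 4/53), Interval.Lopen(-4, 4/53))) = {-1/2, -9/58}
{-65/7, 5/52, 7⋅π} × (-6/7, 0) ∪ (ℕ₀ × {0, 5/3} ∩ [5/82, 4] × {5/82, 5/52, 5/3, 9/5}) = ({1, 2, 3, 4} × {5/3}) ∪ ({-65/7, 5/52, 7⋅π} × (-6/7, 0))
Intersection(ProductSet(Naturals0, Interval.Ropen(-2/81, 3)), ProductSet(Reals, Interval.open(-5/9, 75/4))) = ProductSet(Naturals0, Interval.Ropen(-2/81, 3))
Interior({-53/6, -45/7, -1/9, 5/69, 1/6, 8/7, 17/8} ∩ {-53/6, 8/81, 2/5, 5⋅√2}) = ∅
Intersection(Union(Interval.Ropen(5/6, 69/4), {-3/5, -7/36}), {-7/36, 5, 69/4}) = {-7/36, 5}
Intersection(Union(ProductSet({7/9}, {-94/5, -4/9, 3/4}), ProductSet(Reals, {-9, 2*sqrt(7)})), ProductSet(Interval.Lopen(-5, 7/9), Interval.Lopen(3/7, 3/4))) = ProductSet({7/9}, {3/4})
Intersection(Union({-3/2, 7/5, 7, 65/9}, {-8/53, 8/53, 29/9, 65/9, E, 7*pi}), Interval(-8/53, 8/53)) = {-8/53, 8/53}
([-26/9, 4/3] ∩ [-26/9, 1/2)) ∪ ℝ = (-∞, ∞)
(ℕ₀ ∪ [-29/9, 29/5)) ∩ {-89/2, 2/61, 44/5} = {2/61}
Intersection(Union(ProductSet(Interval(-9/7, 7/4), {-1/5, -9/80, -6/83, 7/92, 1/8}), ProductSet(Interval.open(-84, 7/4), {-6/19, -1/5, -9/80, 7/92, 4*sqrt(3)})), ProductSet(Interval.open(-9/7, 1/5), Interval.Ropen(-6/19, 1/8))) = ProductSet(Interval.open(-9/7, 1/5), {-6/19, -1/5, -9/80, -6/83, 7/92})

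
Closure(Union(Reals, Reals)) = Reals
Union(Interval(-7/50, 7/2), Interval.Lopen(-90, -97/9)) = Union(Interval.Lopen(-90, -97/9), Interval(-7/50, 7/2))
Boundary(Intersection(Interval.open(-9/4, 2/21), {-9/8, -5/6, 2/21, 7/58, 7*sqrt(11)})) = {-9/8, -5/6}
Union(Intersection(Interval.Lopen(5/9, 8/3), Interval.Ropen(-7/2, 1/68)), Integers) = Integers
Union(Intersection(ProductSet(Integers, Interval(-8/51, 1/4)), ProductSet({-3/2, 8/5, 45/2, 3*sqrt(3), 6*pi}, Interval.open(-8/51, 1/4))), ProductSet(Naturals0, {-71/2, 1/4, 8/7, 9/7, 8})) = ProductSet(Naturals0, {-71/2, 1/4, 8/7, 9/7, 8})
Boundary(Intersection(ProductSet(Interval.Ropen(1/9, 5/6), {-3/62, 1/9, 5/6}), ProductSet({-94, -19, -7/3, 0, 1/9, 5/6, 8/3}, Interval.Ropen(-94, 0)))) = ProductSet({1/9}, {-3/62})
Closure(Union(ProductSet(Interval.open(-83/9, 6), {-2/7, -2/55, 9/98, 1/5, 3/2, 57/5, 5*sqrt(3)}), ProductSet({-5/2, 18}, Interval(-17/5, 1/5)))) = Union(ProductSet({-5/2, 18}, Interval(-17/5, 1/5)), ProductSet(Interval(-83/9, 6), {-2/7, -2/55, 9/98, 1/5, 3/2, 57/5, 5*sqrt(3)}))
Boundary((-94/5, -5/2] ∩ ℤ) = {-18, -17, …, -3}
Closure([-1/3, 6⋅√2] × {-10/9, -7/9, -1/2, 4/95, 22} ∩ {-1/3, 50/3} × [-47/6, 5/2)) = {-1/3} × {-10/9, -7/9, -1/2, 4/95}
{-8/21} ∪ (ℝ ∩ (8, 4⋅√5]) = {-8/21} ∪ (8, 4⋅√5]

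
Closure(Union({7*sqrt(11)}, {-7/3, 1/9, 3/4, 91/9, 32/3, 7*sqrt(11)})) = {-7/3, 1/9, 3/4, 91/9, 32/3, 7*sqrt(11)}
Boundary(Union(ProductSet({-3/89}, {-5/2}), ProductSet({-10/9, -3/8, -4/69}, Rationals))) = Union(ProductSet({-3/89}, {-5/2}), ProductSet({-10/9, -3/8, -4/69}, Reals))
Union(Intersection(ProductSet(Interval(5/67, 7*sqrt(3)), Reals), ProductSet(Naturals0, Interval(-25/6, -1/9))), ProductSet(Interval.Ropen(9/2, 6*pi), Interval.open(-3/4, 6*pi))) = Union(ProductSet(Interval.Ropen(9/2, 6*pi), Interval.open(-3/4, 6*pi)), ProductSet(Range(1, 13, 1), Interval(-25/6, -1/9)))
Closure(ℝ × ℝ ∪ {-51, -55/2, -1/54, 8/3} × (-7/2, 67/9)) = ℝ × ℝ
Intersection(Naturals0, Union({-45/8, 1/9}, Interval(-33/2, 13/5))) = Range(0, 3, 1)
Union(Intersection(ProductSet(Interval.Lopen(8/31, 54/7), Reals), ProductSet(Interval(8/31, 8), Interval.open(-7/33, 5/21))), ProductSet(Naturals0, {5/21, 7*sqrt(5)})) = Union(ProductSet(Interval.Lopen(8/31, 54/7), Interval.open(-7/33, 5/21)), ProductSet(Naturals0, {5/21, 7*sqrt(5)}))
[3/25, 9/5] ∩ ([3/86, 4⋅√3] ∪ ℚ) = [3/25, 9/5] ∪ (ℚ ∩ [3/25, 9/5])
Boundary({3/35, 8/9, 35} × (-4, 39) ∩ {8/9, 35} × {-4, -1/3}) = {8/9, 35} × {-1/3}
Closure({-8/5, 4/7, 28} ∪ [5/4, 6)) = {-8/5, 4/7, 28} ∪ [5/4, 6]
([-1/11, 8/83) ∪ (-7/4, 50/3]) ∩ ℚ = ℚ ∩ (-7/4, 50/3]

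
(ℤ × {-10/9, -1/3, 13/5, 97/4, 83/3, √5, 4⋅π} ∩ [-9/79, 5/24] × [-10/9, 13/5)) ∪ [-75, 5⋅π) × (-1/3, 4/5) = ({0} × {-10/9, -1/3, √5}) ∪ ([-75, 5⋅π) × (-1/3, 4/5))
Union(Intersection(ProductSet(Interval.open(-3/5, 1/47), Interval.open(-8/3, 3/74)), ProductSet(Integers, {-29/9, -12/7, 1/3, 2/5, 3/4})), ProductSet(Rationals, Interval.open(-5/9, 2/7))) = Union(ProductSet(Range(0, 1, 1), {-12/7}), ProductSet(Rationals, Interval.open(-5/9, 2/7)))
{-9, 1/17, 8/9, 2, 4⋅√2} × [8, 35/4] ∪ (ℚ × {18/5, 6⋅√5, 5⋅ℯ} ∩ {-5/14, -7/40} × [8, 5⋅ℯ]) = ({-5/14, -7/40} × {6⋅√5, 5⋅ℯ}) ∪ ({-9, 1/17, 8/9, 2, 4⋅√2} × [8, 35/4])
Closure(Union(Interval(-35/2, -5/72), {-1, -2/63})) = Union({-2/63}, Interval(-35/2, -5/72))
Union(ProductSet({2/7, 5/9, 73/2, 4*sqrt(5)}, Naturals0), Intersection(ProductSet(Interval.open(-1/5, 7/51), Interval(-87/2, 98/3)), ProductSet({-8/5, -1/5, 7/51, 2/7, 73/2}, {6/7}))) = ProductSet({2/7, 5/9, 73/2, 4*sqrt(5)}, Naturals0)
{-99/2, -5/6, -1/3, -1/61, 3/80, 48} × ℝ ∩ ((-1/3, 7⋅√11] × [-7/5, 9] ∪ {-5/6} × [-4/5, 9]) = ({-5/6} × [-4/5, 9]) ∪ ({-1/61, 3/80} × [-7/5, 9])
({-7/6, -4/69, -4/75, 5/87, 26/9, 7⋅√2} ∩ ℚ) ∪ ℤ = ℤ ∪ {-7/6, -4/69, -4/75, 5/87, 26/9}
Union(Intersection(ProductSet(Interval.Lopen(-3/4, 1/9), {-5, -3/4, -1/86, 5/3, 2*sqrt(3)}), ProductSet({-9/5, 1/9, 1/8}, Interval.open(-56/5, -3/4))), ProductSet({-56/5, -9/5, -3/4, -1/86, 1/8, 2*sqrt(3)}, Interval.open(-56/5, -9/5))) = Union(ProductSet({1/9}, {-5}), ProductSet({-56/5, -9/5, -3/4, -1/86, 1/8, 2*sqrt(3)}, Interval.open(-56/5, -9/5)))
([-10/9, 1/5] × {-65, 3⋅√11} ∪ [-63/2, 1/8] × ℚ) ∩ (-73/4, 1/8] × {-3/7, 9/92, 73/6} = (-73/4, 1/8] × {-3/7, 9/92, 73/6}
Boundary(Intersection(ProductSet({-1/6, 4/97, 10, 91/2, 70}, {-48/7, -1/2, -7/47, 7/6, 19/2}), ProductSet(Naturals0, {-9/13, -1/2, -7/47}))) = ProductSet({10, 70}, {-1/2, -7/47})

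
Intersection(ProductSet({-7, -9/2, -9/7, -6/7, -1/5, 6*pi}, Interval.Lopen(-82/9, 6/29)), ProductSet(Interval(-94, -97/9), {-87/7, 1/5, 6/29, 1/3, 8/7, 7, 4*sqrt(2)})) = EmptySet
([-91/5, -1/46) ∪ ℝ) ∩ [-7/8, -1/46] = [-7/8, -1/46]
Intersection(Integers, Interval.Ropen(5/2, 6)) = Range(3, 6, 1)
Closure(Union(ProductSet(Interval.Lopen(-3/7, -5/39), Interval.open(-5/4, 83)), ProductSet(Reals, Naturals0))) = Union(ProductSet({-3/7, -5/39}, Interval(-5/4, 83)), ProductSet(Interval(-3/7, -5/39), {-5/4, 83}), ProductSet(Interval.Lopen(-3/7, -5/39), Interval.open(-5/4, 83)), ProductSet(Reals, Naturals0))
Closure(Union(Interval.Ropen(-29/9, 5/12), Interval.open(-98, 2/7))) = Interval(-98, 5/12)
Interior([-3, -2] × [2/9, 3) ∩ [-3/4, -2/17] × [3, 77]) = ∅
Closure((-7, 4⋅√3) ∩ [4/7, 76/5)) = [4/7, 4⋅√3]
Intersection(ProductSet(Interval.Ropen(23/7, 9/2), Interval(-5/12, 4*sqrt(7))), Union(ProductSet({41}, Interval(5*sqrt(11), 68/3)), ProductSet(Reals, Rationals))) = ProductSet(Interval.Ropen(23/7, 9/2), Intersection(Interval(-5/12, 4*sqrt(7)), Rationals))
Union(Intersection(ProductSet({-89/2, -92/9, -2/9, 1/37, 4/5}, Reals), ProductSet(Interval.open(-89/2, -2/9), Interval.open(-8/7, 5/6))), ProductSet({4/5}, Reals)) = Union(ProductSet({-92/9}, Interval.open(-8/7, 5/6)), ProductSet({4/5}, Reals))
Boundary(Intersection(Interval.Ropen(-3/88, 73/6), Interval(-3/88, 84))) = {-3/88, 73/6}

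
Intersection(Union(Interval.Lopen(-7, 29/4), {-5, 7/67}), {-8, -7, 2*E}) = {2*E}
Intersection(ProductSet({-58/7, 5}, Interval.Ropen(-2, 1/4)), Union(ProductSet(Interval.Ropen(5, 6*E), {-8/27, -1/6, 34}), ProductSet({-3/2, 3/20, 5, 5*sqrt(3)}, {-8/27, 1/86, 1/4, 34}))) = ProductSet({5}, {-8/27, -1/6, 1/86})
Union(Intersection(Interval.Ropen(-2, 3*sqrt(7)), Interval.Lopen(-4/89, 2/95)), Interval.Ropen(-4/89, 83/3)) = Interval.Ropen(-4/89, 83/3)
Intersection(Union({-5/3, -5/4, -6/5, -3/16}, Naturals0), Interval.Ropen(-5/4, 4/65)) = Union({-5/4, -6/5, -3/16}, Range(0, 1, 1))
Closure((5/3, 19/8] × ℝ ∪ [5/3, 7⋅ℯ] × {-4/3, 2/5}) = ([5/3, 19/8] × ℝ) ∪ ([5/3, 7⋅ℯ] × {-4/3, 2/5})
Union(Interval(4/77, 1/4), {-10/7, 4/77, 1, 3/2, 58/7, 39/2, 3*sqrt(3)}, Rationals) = Union({3*sqrt(3)}, Interval(4/77, 1/4), Rationals)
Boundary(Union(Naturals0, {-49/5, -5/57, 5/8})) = Union({-49/5, -5/57, 5/8}, Naturals0)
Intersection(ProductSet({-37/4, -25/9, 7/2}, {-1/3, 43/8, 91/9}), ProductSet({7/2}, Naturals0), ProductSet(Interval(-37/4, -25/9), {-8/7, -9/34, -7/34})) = EmptySet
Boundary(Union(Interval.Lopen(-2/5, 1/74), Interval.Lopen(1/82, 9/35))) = {-2/5, 9/35}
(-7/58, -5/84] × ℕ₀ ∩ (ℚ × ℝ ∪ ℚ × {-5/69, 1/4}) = (ℚ ∩ (-7/58, -5/84]) × ℕ₀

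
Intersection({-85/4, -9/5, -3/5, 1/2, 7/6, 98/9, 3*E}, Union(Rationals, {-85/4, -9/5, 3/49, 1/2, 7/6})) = {-85/4, -9/5, -3/5, 1/2, 7/6, 98/9}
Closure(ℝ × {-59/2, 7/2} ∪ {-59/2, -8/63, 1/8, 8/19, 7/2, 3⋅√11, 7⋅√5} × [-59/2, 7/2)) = (ℝ × {-59/2, 7/2}) ∪ ({-59/2, -8/63, 1/8, 8/19, 7/2, 3⋅√11, 7⋅√5} × [-59/2, 7/2])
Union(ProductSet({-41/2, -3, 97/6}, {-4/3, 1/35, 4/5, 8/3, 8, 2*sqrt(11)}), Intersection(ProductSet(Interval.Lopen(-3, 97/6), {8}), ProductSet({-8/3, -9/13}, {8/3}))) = ProductSet({-41/2, -3, 97/6}, {-4/3, 1/35, 4/5, 8/3, 8, 2*sqrt(11)})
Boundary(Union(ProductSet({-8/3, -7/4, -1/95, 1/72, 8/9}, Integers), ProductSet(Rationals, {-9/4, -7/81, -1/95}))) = Union(ProductSet({-8/3, -7/4, -1/95, 1/72, 8/9}, Integers), ProductSet(Reals, {-9/4, -7/81, -1/95}))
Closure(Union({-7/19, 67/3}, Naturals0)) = Union({-7/19, 67/3}, Naturals0)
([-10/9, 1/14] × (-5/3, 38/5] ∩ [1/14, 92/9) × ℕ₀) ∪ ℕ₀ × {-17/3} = (ℕ₀ × {-17/3}) ∪ ({1/14} × {0, 1, …, 7})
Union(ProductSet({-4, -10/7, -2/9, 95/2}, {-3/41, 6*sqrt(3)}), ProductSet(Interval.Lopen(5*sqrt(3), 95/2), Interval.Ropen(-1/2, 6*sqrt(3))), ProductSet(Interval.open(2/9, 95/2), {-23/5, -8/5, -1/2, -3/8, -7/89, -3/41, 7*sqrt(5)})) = Union(ProductSet({-4, -10/7, -2/9, 95/2}, {-3/41, 6*sqrt(3)}), ProductSet(Interval.open(2/9, 95/2), {-23/5, -8/5, -1/2, -3/8, -7/89, -3/41, 7*sqrt(5)}), ProductSet(Interval.Lopen(5*sqrt(3), 95/2), Interval.Ropen(-1/2, 6*sqrt(3))))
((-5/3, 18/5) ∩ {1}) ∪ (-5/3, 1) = (-5/3, 1]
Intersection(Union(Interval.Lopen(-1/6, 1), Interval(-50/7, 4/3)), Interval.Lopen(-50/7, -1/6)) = Interval.Lopen(-50/7, -1/6)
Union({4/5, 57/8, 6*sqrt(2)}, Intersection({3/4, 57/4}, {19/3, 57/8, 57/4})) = {4/5, 57/8, 57/4, 6*sqrt(2)}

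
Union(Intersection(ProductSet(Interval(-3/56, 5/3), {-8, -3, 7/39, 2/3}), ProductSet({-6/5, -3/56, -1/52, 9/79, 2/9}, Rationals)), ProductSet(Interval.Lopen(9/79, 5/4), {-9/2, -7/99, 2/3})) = Union(ProductSet({-3/56, -1/52, 9/79, 2/9}, {-8, -3, 7/39, 2/3}), ProductSet(Interval.Lopen(9/79, 5/4), {-9/2, -7/99, 2/3}))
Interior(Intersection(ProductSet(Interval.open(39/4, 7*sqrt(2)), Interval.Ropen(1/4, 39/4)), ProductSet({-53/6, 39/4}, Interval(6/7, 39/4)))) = EmptySet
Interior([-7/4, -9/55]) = (-7/4, -9/55)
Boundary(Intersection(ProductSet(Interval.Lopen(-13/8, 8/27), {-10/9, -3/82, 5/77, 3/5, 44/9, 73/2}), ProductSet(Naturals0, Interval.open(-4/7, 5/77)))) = ProductSet(Range(0, 1, 1), {-3/82})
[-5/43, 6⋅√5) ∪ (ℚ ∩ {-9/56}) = {-9/56} ∪ [-5/43, 6⋅√5)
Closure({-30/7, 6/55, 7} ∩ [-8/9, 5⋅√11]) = {6/55, 7}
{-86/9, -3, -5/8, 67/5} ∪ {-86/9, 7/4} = {-86/9, -3, -5/8, 7/4, 67/5}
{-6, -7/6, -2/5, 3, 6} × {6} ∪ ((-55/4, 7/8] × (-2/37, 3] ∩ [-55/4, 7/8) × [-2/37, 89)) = ({-6, -7/6, -2/5, 3, 6} × {6}) ∪ ((-55/4, 7/8) × (-2/37, 3])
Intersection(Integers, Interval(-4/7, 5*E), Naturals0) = Range(0, 14, 1)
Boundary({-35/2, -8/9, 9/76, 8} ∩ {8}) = {8}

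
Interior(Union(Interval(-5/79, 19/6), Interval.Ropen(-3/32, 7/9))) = Interval.open(-3/32, 19/6)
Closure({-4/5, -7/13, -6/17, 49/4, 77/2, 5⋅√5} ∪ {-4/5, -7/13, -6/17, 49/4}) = {-4/5, -7/13, -6/17, 49/4, 77/2, 5⋅√5}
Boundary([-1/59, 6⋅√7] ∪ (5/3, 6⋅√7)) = {-1/59, 6⋅√7}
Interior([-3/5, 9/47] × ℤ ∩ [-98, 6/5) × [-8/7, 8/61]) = ∅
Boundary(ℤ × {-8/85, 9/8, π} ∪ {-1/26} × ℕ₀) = ({-1/26} × ℕ₀) ∪ (ℤ × {-8/85, 9/8, π})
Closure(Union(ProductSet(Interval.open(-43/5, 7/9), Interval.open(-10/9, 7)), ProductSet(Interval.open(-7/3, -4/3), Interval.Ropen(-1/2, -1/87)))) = Union(ProductSet({-43/5, 7/9}, Interval(-10/9, 7)), ProductSet(Interval(-43/5, 7/9), {-10/9, 7}), ProductSet(Interval.open(-43/5, 7/9), Interval.open(-10/9, 7)))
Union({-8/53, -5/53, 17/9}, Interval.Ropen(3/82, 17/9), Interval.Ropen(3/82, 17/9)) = Union({-8/53, -5/53}, Interval(3/82, 17/9))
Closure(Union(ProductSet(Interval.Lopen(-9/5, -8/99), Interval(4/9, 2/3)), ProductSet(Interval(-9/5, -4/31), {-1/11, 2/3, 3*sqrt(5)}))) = Union(ProductSet(Interval(-9/5, -4/31), {-1/11, 2/3, 3*sqrt(5)}), ProductSet(Interval(-9/5, -8/99), Interval(4/9, 2/3)))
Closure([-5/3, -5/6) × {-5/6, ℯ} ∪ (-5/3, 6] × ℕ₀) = ([-5/3, 6] × ℕ₀) ∪ ([-5/3, -5/6] × {-5/6, ℯ})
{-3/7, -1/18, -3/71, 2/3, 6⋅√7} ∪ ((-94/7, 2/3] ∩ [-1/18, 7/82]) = {-3/7, 2/3, 6⋅√7} ∪ [-1/18, 7/82]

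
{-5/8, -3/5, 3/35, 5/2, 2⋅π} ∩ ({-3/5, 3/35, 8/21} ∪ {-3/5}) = {-3/5, 3/35}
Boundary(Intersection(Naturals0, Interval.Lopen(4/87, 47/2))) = Range(1, 24, 1)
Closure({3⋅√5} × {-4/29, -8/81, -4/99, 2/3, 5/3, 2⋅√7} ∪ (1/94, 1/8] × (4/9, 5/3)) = ({1/94, 1/8} × [4/9, 5/3]) ∪ ([1/94, 1/8] × {4/9, 5/3}) ∪ ((1/94, 1/8] × (4/9, 5/3)) ∪ ({3⋅√5} × {-4/29, -8/81, -4/99, 2/3, 5/3, 2⋅√7})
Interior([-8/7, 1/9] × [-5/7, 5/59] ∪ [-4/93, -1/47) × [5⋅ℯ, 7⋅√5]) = ((-8/7, 1/9) × (-5/7, 5/59)) ∪ ((-4/93, -1/47) × (5⋅ℯ, 7⋅√5))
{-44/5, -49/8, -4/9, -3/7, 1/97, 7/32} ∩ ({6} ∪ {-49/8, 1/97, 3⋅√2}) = {-49/8, 1/97}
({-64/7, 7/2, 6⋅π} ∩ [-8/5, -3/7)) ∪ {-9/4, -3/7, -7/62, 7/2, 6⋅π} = {-9/4, -3/7, -7/62, 7/2, 6⋅π}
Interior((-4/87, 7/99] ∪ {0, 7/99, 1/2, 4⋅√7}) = (-4/87, 7/99)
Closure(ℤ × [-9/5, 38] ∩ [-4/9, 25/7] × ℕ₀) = {0, 1, 2, 3} × {0, 1, …, 38}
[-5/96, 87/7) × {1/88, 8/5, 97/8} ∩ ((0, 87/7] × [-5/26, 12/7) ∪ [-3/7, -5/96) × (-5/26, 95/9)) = (0, 87/7) × {1/88, 8/5}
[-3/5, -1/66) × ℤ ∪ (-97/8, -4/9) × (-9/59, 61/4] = ([-3/5, -1/66) × ℤ) ∪ ((-97/8, -4/9) × (-9/59, 61/4])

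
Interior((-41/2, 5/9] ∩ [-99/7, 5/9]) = (-99/7, 5/9)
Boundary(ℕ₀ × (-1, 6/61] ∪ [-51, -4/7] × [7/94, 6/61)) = ({-51, -4/7} × [7/94, 6/61]) ∪ ([-51, -4/7] × {7/94, 6/61}) ∪ (ℕ₀ × ([-1, 7/94] ∪ {6/61})) ∪ ((ℕ₀ \ (-51, -4/7)) × [-1, 6/61])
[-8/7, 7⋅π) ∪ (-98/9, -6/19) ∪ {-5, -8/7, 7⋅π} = (-98/9, 7⋅π]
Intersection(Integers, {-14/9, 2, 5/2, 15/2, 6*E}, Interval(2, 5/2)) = {2}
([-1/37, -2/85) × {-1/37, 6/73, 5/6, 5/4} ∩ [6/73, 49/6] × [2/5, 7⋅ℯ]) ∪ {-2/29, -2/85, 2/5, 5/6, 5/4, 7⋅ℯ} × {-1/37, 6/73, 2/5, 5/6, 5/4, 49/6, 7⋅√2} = {-2/29, -2/85, 2/5, 5/6, 5/4, 7⋅ℯ} × {-1/37, 6/73, 2/5, 5/6, 5/4, 49/6, 7⋅√2}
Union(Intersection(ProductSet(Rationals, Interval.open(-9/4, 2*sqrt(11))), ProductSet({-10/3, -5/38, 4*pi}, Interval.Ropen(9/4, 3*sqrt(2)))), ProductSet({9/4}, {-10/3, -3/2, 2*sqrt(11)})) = Union(ProductSet({9/4}, {-10/3, -3/2, 2*sqrt(11)}), ProductSet({-10/3, -5/38}, Interval.Ropen(9/4, 3*sqrt(2))))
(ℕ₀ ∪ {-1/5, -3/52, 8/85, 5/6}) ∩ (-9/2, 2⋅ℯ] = {-1/5, -3/52, 8/85, 5/6} ∪ {0, 1, …, 5}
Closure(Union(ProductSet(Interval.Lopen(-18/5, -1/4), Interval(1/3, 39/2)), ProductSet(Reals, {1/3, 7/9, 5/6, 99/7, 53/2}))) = Union(ProductSet(Interval(-18/5, -1/4), Interval(1/3, 39/2)), ProductSet(Reals, {1/3, 7/9, 5/6, 99/7, 53/2}))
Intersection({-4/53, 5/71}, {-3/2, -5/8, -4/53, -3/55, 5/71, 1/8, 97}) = {-4/53, 5/71}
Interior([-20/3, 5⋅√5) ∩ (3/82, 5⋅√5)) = (3/82, 5⋅√5)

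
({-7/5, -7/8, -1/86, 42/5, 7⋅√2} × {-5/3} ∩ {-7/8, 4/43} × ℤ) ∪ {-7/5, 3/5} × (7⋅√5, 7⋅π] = {-7/5, 3/5} × (7⋅√5, 7⋅π]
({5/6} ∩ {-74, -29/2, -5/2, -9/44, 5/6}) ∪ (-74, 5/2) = (-74, 5/2)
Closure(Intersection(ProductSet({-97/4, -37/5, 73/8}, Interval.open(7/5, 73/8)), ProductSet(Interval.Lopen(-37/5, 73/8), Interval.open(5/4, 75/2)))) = ProductSet({73/8}, Interval(7/5, 73/8))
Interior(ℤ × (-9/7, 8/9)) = ∅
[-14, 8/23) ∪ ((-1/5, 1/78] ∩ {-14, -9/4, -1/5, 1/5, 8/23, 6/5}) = [-14, 8/23)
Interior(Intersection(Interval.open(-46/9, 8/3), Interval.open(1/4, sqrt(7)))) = Interval.open(1/4, sqrt(7))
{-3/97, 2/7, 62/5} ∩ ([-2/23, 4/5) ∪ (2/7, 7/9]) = {-3/97, 2/7}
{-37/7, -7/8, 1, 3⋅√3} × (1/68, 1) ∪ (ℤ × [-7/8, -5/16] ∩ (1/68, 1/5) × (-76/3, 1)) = {-37/7, -7/8, 1, 3⋅√3} × (1/68, 1)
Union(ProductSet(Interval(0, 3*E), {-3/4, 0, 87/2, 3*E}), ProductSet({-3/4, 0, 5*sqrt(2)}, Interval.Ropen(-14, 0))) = Union(ProductSet({-3/4, 0, 5*sqrt(2)}, Interval.Ropen(-14, 0)), ProductSet(Interval(0, 3*E), {-3/4, 0, 87/2, 3*E}))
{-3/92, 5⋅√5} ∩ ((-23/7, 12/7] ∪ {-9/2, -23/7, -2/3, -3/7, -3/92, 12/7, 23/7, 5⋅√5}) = {-3/92, 5⋅√5}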